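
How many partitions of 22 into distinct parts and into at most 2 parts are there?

The partitions of 22 that satisfy the conditions:
22
21, 1
20, 2
19, 3
18, 4
17, 5
16, 6
15, 7
14, 8
13, 9
12, 10
That's 11 in total.

11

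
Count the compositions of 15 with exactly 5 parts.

Equivalently, choose which 4 of the 14 gaps become plus signs: C(14,4) = 1001.

1001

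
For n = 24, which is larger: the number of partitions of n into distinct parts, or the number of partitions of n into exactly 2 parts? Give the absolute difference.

110

Partitions of 24 into distinct parts: 122.
Partitions of 24 into exactly 2 parts: 12.
|122 − 12| = 110.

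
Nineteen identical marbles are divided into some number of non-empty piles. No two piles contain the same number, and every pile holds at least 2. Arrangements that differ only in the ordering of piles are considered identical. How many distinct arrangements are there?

A partial list (first 12 by largest part):
19
17 + 2
16 + 3
15 + 4
14 + 5
14 + 3 + 2
13 + 6
13 + 4 + 2
12 + 7
12 + 5 + 2
12 + 4 + 3
11 + 8
…and 17 more, for 29 total.

29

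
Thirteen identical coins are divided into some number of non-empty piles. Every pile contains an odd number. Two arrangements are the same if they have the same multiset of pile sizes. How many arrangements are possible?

18

They are:
13
1, 1, 11
1, 3, 9
1, 1, 1, 1, 9
1, 5, 7
3, 3, 7
1, 1, 1, 3, 7
1, 1, 1, 1, 1, 1, 7
3, 5, 5
1, 1, 1, 5, 5
1, 1, 3, 3, 5
1, 1, 1, 1, 1, 3, 5
1, 1, 1, 1, 1, 1, 1, 1, 5
1, 3, 3, 3, 3
1, 1, 1, 1, 3, 3, 3
1, 1, 1, 1, 1, 1, 1, 3, 3
1, 1, 1, 1, 1, 1, 1, 1, 1, 1, 3
1, 1, 1, 1, 1, 1, 1, 1, 1, 1, 1, 1, 1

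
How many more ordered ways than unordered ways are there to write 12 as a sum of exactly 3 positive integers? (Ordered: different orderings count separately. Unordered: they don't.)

43

Compositions: C(11,2) = 55.
Partitions of 12 into exactly 3 parts: 12.
Difference: 55 − 12 = 43.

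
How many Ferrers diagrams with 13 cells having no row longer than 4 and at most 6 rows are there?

Listing the qualifying partitions of 13:
4+4+4+1
4+4+3+2
4+4+3+1+1
4+4+2+2+1
4+4+2+1+1+1
4+3+3+3
4+3+3+2+1
4+3+3+1+1+1
4+3+2+2+2
4+3+2+2+1+1
4+2+2+2+2+1
3+3+3+3+1
3+3+3+2+2
3+3+3+2+1+1
3+3+2+2+2+1
3+2+2+2+2+2

16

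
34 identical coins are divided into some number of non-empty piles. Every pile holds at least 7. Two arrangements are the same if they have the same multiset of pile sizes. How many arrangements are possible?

There are too many to list fully; the first 12 (by largest part) are:
34
27,7
26,8
25,9
24,10
23,11
22,12
21,13
20,14
20,7,7
19,15
19,8,7
…and 30 more, for 42 total.

42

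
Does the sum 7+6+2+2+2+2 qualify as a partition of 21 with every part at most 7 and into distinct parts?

The parts sum to 21, and the condition 'all summands are distinct' is violated.

No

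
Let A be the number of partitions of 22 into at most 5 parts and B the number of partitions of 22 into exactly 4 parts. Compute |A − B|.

171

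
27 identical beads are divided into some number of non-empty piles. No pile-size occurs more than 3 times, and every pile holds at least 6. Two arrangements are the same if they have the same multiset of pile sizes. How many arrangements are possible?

24

Listing the qualifying partitions of 27:
27
21+6
20+7
19+8
18+9
17+10
16+11
15+12
15+6+6
14+13
14+7+6
13+8+6
13+7+7
12+9+6
12+8+7
11+10+6
11+9+7
11+8+8
10+10+7
10+9+8
9+9+9
9+6+6+6
8+7+6+6
7+7+7+6
That's 24 in total.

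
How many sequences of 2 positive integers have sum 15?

14

Place 1 bars in the 14 internal gaps of a row of 15 dots: C(14,1) = 14.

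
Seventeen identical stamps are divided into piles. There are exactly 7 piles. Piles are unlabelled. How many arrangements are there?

38

A partial list (first 12 by largest part):
11, 1, 1, 1, 1, 1, 1
10, 2, 1, 1, 1, 1, 1
9, 3, 1, 1, 1, 1, 1
9, 2, 2, 1, 1, 1, 1
8, 4, 1, 1, 1, 1, 1
8, 3, 2, 1, 1, 1, 1
8, 2, 2, 2, 1, 1, 1
7, 5, 1, 1, 1, 1, 1
7, 4, 2, 1, 1, 1, 1
7, 3, 3, 1, 1, 1, 1
7, 3, 2, 2, 1, 1, 1
7, 2, 2, 2, 2, 1, 1
…and 26 more, for 38 total.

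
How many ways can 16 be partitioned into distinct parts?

32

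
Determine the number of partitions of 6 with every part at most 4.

9

Enumerating:
4+2
4+1+1
3+3
3+2+1
3+1+1+1
2+2+2
2+2+1+1
2+1+1+1+1
1+1+1+1+1+1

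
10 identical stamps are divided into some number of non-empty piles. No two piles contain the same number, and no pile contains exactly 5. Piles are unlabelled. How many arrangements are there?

8

The partitions of 10 that satisfy the conditions:
10
9+1
8+2
7+3
7+2+1
6+4
6+3+1
4+3+2+1
That's 8 in total.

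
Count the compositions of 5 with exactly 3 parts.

Place 2 bars in the 4 internal gaps of a row of 5 dots: C(4,2) = 6.

6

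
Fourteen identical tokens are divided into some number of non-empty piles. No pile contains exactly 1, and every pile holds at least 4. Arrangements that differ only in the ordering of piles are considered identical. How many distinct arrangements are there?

7

The partitions of 14 that satisfy the conditions:
14
10,4
9,5
8,6
7,7
6,4,4
5,5,4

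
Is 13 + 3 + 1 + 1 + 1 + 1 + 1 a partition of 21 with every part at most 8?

The parts sum to 21, and the condition 'no summand exceeds 8' is violated.

No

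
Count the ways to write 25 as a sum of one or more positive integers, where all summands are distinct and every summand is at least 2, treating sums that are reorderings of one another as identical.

Counting exhaustively, 76 partitions satisfy the conditions.

76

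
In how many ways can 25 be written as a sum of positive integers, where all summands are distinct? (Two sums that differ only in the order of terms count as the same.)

A full systematic count gives 142.

142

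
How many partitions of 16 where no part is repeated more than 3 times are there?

132

Systematic enumeration (by largest part, then next-largest, …) yields 132.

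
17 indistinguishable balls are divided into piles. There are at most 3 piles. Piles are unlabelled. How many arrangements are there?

A partial list (first 12 by largest part):
17
1, 16
2, 15
1, 1, 15
3, 14
1, 2, 14
4, 13
1, 3, 13
2, 2, 13
5, 12
1, 4, 12
2, 3, 12
…and 21 more, for 33 total.

33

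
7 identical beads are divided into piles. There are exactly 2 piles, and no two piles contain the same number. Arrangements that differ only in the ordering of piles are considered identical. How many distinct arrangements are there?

Listing the qualifying partitions of 7:
6,1
5,2
4,3
Counting gives 3.

3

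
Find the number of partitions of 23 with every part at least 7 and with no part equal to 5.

8

Listing the qualifying partitions of 23:
23
7+16
8+15
9+14
10+13
11+12
7+7+9
7+8+8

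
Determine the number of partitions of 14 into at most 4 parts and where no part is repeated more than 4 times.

There are too many to list fully; the first 12 (by largest part) are:
14
13 + 1
12 + 2
12 + 1 + 1
11 + 3
11 + 2 + 1
11 + 1 + 1 + 1
10 + 4
10 + 3 + 1
10 + 2 + 2
10 + 2 + 1 + 1
9 + 5
…and 35 more, for 47 total.

47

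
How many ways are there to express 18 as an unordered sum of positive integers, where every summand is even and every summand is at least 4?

8

The partitions of 18 that satisfy the conditions:
18
14 + 4
12 + 6
10 + 8
10 + 4 + 4
8 + 6 + 4
6 + 6 + 6
6 + 4 + 4 + 4
Counting gives 8.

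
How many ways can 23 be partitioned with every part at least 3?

88

A full systematic count gives 88.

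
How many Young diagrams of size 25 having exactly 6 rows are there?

235

Systematic enumeration (by largest part, then next-largest, …) yields 235.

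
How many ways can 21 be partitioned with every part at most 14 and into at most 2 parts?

4

They are:
14+7
13+8
12+9
11+10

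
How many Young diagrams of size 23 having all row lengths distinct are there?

Systematic enumeration (by largest part, then next-largest, …) yields 104.

104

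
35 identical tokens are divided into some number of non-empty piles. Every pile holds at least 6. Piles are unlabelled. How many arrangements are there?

Enumerating by decreasing first part gives 80 partitions in all.

80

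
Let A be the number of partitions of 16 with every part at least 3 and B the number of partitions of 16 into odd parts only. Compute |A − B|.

11

Partitions of 16 with every part at least 3: 21.
Partitions of 16 into odd parts only: 32.
|21 − 32| = 11.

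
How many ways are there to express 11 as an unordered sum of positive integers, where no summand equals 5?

There are too many to list fully; the first 12 (by largest part) are:
11
10,1
9,2
9,1,1
8,3
8,2,1
8,1,1,1
7,4
7,3,1
7,2,2
7,2,1,1
7,1,1,1,1
…and 33 more, for 45 total.

45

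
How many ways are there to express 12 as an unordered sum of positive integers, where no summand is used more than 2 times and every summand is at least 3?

7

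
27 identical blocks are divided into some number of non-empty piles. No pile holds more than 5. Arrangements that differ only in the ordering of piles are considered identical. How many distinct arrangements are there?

There are 480 such partitions.

480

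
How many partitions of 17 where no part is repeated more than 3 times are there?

166

Enumerating by decreasing first part gives 166 partitions in all.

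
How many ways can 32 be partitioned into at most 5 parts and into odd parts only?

55

A partial list (first 12 by largest part):
31+1
29+3
29+1+1+1
27+5
27+3+1+1
25+7
25+5+1+1
25+3+3+1
23+9
23+7+1+1
23+5+3+1
23+3+3+3
…and 43 more, for 55 total.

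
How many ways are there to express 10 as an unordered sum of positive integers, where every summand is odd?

10

The partitions of 10 that satisfy the conditions:
9+1
7+3
7+1+1+1
5+5
5+3+1+1
5+1+1+1+1+1
3+3+3+1
3+3+1+1+1+1
3+1+1+1+1+1+1+1
1+1+1+1+1+1+1+1+1+1
Counting gives 10.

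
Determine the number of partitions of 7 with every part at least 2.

4

They are:
7
5+2
4+3
3+2+2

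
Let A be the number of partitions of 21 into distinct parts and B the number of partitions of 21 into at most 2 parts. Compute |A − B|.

65

Partitions of 21 into distinct parts: 76.
Partitions of 21 into at most 2 parts: 11.
|76 − 11| = 65.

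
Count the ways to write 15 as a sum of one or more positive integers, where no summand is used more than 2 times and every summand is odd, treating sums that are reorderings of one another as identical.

Listing the qualifying partitions of 15:
15
13+1+1
11+3+1
9+5+1
9+3+3
7+7+1
7+5+3
7+3+3+1+1
5+5+3+1+1

9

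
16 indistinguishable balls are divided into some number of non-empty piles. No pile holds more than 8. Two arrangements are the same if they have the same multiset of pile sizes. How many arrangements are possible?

Enumerating by decreasing first part gives 186 partitions in all.

186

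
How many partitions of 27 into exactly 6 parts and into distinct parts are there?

The partitions of 27 that satisfy the conditions:
12,5,4,3,2,1
11,6,4,3,2,1
10,7,4,3,2,1
10,6,5,3,2,1
9,8,4,3,2,1
9,7,5,3,2,1
9,6,5,4,2,1
8,7,6,3,2,1
8,7,5,4,2,1
8,6,5,4,3,1
7,6,5,4,3,2

11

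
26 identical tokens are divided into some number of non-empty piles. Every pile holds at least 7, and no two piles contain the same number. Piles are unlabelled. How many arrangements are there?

Enumerating:
26
19, 7
18, 8
17, 9
16, 10
15, 11
14, 12
11, 8, 7
10, 9, 7
That's 9 in total.

9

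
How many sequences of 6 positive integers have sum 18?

6188

Equivalently, choose which 5 of the 17 gaps become plus signs: C(17,5) = 6188.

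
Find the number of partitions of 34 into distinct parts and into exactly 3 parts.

Counting exhaustively, 80 partitions satisfy the conditions.

80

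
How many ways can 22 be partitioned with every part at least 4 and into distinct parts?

Enumerating:
22
18 + 4
17 + 5
16 + 6
15 + 7
14 + 8
13 + 9
13 + 5 + 4
12 + 10
12 + 6 + 4
11 + 7 + 4
11 + 6 + 5
10 + 8 + 4
10 + 7 + 5
9 + 8 + 5
9 + 7 + 6
7 + 6 + 5 + 4

17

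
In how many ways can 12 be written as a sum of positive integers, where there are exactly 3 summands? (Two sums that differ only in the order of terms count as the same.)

12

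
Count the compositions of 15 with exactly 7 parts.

Equivalently, choose which 6 of the 14 gaps become plus signs: C(14,6) = 3003.

3003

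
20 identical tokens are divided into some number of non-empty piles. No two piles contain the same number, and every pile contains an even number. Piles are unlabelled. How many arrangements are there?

10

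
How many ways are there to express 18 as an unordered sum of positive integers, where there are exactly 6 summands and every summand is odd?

11

The partitions of 18 that satisfy the conditions:
13, 1, 1, 1, 1, 1
11, 3, 1, 1, 1, 1
9, 5, 1, 1, 1, 1
9, 3, 3, 1, 1, 1
7, 7, 1, 1, 1, 1
7, 5, 3, 1, 1, 1
7, 3, 3, 3, 1, 1
5, 5, 5, 1, 1, 1
5, 5, 3, 3, 1, 1
5, 3, 3, 3, 3, 1
3, 3, 3, 3, 3, 3
That's 11 in total.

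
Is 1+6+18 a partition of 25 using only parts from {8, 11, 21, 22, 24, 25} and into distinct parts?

No

The parts sum to 25, and the condition 'each summand belongs to {8, 11, 21, 22, 24, 25}' is violated.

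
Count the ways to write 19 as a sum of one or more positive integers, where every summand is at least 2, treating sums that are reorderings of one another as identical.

105

Direct enumeration gives 105 partitions.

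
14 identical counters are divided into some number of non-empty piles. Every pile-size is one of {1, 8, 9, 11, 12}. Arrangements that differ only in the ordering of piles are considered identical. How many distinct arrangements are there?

5

Listing the qualifying partitions of 14:
12 + 1 + 1
11 + 1 + 1 + 1
9 + 1 + 1 + 1 + 1 + 1
8 + 1 + 1 + 1 + 1 + 1 + 1
1 + 1 + 1 + 1 + 1 + 1 + 1 + 1 + 1 + 1 + 1 + 1 + 1 + 1
That's 5 in total.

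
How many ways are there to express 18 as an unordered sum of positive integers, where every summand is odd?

46

There are too many to list fully; the first 12 (by largest part) are:
17,1
15,3
15,1,1,1
13,5
13,3,1,1
13,1,1,1,1,1
11,7
11,5,1,1
11,3,3,1
11,3,1,1,1,1
11,1,1,1,1,1,1,1
9,9
…and 34 more, for 46 total.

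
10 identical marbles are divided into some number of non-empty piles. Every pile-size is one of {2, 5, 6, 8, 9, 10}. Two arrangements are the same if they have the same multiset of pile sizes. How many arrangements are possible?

The partitions of 10 that satisfy the conditions:
10
8,2
6,2,2
5,5
2,2,2,2,2
That's 5 in total.

5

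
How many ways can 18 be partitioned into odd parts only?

A partial list (first 12 by largest part):
17 + 1
15 + 3
15 + 1 + 1 + 1
13 + 5
13 + 3 + 1 + 1
13 + 1 + 1 + 1 + 1 + 1
11 + 7
11 + 5 + 1 + 1
11 + 3 + 3 + 1
11 + 3 + 1 + 1 + 1 + 1
11 + 1 + 1 + 1 + 1 + 1 + 1 + 1
9 + 9
…and 34 more, for 46 total.

46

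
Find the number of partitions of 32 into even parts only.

231

A full systematic count gives 231.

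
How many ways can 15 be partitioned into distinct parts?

27

A partial list (first 12 by largest part):
15
1, 14
2, 13
3, 12
1, 2, 12
4, 11
1, 3, 11
5, 10
1, 4, 10
2, 3, 10
6, 9
1, 5, 9
…and 15 more, for 27 total.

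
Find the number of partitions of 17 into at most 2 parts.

9

They are:
17
16 + 1
15 + 2
14 + 3
13 + 4
12 + 5
11 + 6
10 + 7
9 + 8
Counting gives 9.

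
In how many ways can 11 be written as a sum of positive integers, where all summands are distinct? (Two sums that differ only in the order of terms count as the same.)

12

The partitions of 11 that satisfy the conditions:
11
10 + 1
9 + 2
8 + 3
8 + 2 + 1
7 + 4
7 + 3 + 1
6 + 5
6 + 4 + 1
6 + 3 + 2
5 + 4 + 2
5 + 3 + 2 + 1
Counting gives 12.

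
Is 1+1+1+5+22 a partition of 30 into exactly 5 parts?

Yes

The parts sum to 30, and the condition 'there are exactly 5 summands' holds.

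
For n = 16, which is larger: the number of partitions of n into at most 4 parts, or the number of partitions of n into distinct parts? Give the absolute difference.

32

Partitions of 16 into at most 4 parts: 64.
Partitions of 16 into distinct parts: 32.
|64 − 32| = 32.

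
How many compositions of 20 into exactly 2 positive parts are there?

19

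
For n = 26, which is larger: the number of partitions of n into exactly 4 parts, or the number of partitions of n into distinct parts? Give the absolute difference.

Partitions of 26 into exactly 4 parts: 136.
Partitions of 26 into distinct parts: 165.
|136 − 165| = 29.

29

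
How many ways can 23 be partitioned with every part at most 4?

There are 150 such partitions.

150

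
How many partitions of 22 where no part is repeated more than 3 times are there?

Direct enumeration gives 484 partitions.

484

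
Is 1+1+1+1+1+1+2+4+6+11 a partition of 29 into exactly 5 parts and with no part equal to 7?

No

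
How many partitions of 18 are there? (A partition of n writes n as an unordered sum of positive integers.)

385

Direct enumeration gives 385 partitions.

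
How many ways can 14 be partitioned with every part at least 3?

13

The partitions of 14 that satisfy the conditions:
14
3+11
4+10
5+9
6+8
3+3+8
7+7
3+4+7
3+5+6
4+4+6
4+5+5
3+3+3+5
3+3+4+4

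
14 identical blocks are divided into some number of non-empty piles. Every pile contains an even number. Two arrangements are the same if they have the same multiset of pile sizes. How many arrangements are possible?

15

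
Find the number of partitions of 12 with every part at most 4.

A partial list (first 12 by largest part):
4+4+4
1+3+4+4
2+2+4+4
1+1+2+4+4
1+1+1+1+4+4
2+3+3+4
1+1+3+3+4
1+2+2+3+4
1+1+1+2+3+4
1+1+1+1+1+3+4
2+2+2+2+4
1+1+2+2+2+4
…and 22 more, for 34 total.

34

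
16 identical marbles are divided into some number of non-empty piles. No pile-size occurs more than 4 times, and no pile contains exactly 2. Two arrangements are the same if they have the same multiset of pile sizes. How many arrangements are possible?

69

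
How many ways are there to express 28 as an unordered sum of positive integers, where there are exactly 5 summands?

Direct enumeration gives 291 partitions.

291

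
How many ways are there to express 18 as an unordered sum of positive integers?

Counting exhaustively, 385 partitions satisfy the conditions.

385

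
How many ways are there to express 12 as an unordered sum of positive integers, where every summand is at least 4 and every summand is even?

The partitions of 12 that satisfy the conditions:
12
4+8
6+6
4+4+4
That's 4 in total.

4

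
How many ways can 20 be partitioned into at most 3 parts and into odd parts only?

5

Enumerating:
19 + 1
17 + 3
15 + 5
13 + 7
11 + 9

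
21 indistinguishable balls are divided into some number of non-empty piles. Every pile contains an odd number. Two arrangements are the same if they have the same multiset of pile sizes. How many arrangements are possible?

Direct enumeration gives 76 partitions.

76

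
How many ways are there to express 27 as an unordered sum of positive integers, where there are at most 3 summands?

Direct enumeration gives 75 partitions.

75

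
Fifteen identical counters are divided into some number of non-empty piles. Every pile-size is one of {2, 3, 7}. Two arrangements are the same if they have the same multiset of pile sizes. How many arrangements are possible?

Listing the qualifying partitions of 15:
2,3,3,7
2,2,2,2,7
3,3,3,3,3
2,2,2,3,3,3
2,2,2,2,2,2,3
That's 5 in total.

5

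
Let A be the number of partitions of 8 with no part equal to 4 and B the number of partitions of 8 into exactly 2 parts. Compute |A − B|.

Partitions of 8 with no part equal to 4: 17.
Partitions of 8 into exactly 2 parts: 4.
|17 − 4| = 13.

13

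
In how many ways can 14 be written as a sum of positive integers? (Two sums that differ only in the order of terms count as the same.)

A full systematic count gives 135.

135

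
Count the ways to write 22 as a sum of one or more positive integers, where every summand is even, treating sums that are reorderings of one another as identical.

There are too many to list fully; the first 12 (by largest part) are:
22
2+20
4+18
2+2+18
6+16
2+4+16
2+2+2+16
8+14
2+6+14
4+4+14
2+2+4+14
2+2+2+2+14
…and 44 more, for 56 total.

56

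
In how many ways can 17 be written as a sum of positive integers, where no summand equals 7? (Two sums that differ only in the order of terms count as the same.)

255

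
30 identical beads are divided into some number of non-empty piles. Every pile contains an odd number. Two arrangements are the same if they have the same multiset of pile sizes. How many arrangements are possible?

296

There are 296 such partitions.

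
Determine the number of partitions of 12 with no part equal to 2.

There are too many to list fully; the first 12 (by largest part) are:
12
11, 1
10, 1, 1
9, 3
9, 1, 1, 1
8, 4
8, 3, 1
8, 1, 1, 1, 1
7, 5
7, 4, 1
7, 3, 1, 1
7, 1, 1, 1, 1, 1
…and 23 more, for 35 total.

35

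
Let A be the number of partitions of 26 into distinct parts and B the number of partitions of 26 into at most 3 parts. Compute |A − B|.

95

Partitions of 26 into distinct parts: 165.
Partitions of 26 into at most 3 parts: 70.
|165 − 70| = 95.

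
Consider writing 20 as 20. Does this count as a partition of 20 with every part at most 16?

The parts sum to 20, and the condition 'no summand exceeds 16' is violated.

No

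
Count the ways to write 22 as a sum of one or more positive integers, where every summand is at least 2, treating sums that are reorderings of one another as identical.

210

Counting exhaustively, 210 partitions satisfy the conditions.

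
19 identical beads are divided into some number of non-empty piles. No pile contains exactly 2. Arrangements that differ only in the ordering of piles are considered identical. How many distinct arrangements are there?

193

Enumerating by decreasing first part gives 193 partitions in all.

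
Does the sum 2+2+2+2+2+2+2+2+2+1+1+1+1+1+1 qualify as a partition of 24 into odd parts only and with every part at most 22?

The parts sum to 24, and the condition 'every summand is odd' is violated.

No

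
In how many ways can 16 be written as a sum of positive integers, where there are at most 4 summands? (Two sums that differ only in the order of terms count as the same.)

64

There are too many to list fully; the first 12 (by largest part) are:
16
15,1
14,2
14,1,1
13,3
13,2,1
13,1,1,1
12,4
12,3,1
12,2,2
12,2,1,1
11,5
…and 52 more, for 64 total.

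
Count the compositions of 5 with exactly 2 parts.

Place 1 bars in the 4 internal gaps of a row of 5 dots: C(4,1) = 4.

4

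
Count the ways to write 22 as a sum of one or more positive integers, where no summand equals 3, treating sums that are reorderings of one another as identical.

512

Enumerating by decreasing first part gives 512 partitions in all.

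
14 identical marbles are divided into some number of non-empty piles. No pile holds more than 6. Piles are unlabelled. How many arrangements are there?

There are 90 such partitions.

90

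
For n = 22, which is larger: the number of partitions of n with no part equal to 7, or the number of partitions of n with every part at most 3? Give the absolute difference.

774

Partitions of 22 with no part equal to 7: 826.
Partitions of 22 with every part at most 3: 52.
|826 − 52| = 774.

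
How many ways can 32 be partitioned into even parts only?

231

There are 231 such partitions.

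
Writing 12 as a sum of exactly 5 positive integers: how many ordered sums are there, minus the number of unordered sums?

317

Ordered (compositions into 5 parts): C(11,4) = 330.
Unordered (partitions into 5 parts): 13.
Difference: 330 − 13 = 317.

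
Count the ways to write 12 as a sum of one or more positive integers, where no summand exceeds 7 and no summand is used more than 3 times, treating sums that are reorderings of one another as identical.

There are too many to list fully; the first 12 (by largest part) are:
5 + 7
1 + 4 + 7
2 + 3 + 7
1 + 1 + 3 + 7
1 + 2 + 2 + 7
1 + 1 + 1 + 2 + 7
6 + 6
1 + 5 + 6
2 + 4 + 6
1 + 1 + 4 + 6
3 + 3 + 6
1 + 2 + 3 + 6
…and 27 more, for 39 total.

39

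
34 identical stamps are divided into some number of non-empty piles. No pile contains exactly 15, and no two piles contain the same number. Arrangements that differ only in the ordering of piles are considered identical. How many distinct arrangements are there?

460

Systematic enumeration (by largest part, then next-largest, …) yields 460.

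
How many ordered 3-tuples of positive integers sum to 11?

45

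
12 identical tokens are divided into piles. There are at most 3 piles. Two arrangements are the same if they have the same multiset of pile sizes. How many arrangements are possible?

19

The partitions of 12 that satisfy the conditions:
12
11 + 1
10 + 2
10 + 1 + 1
9 + 3
9 + 2 + 1
8 + 4
8 + 3 + 1
8 + 2 + 2
7 + 5
7 + 4 + 1
7 + 3 + 2
6 + 6
6 + 5 + 1
6 + 4 + 2
6 + 3 + 3
5 + 5 + 2
5 + 4 + 3
4 + 4 + 4
That's 19 in total.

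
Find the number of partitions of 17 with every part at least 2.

66

There are too many to list fully; the first 12 (by largest part) are:
17
15 + 2
14 + 3
13 + 4
13 + 2 + 2
12 + 5
12 + 3 + 2
11 + 6
11 + 4 + 2
11 + 3 + 3
11 + 2 + 2 + 2
10 + 7
…and 54 more, for 66 total.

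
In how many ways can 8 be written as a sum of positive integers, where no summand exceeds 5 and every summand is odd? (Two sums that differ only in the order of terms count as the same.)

The partitions of 8 that satisfy the conditions:
5 + 3
5 + 1 + 1 + 1
3 + 3 + 1 + 1
3 + 1 + 1 + 1 + 1 + 1
1 + 1 + 1 + 1 + 1 + 1 + 1 + 1

5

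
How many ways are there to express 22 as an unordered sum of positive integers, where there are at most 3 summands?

There are too many to list fully; the first 12 (by largest part) are:
22
1,21
2,20
1,1,20
3,19
1,2,19
4,18
1,3,18
2,2,18
5,17
1,4,17
2,3,17
…and 40 more, for 52 total.

52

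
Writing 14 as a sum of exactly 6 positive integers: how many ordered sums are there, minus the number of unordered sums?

1267

Ordered (compositions into 6 parts): C(13,5) = 1287.
Partitions of 14 into exactly 6 parts: 20.
Difference: 1287 − 20 = 1267.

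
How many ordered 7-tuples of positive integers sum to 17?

8008

Equivalently, choose which 6 of the 16 gaps become plus signs: C(16,6) = 8008.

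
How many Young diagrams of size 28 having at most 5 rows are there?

540

Systematic enumeration (by largest part, then next-largest, …) yields 540.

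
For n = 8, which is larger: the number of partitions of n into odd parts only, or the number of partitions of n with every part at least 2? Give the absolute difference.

1

Partitions of 8 into odd parts only: 6.
Partitions of 8 with every part at least 2: 7.
|6 − 7| = 1.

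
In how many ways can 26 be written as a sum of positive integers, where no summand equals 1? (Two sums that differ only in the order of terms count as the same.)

478

Counting exhaustively, 478 partitions satisfy the conditions.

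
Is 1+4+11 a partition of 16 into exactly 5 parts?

No

The parts sum to 16, and the condition 'there are exactly 5 summands' is violated.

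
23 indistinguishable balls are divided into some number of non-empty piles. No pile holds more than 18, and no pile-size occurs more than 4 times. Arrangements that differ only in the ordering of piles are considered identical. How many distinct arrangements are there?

Direct enumeration gives 757 partitions.

757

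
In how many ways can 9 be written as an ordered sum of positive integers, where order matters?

256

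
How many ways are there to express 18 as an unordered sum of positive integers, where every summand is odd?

There are too many to list fully; the first 12 (by largest part) are:
17, 1
15, 3
15, 1, 1, 1
13, 5
13, 3, 1, 1
13, 1, 1, 1, 1, 1
11, 7
11, 5, 1, 1
11, 3, 3, 1
11, 3, 1, 1, 1, 1
11, 1, 1, 1, 1, 1, 1, 1
9, 9
…and 34 more, for 46 total.

46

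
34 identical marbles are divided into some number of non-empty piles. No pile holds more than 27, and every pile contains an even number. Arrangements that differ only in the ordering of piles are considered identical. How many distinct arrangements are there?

290

Direct enumeration gives 290 partitions.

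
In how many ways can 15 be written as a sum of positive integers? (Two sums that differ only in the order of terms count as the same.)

Direct enumeration gives 176 partitions.

176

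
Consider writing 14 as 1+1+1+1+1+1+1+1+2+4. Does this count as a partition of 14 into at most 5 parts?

The parts sum to 14, and the condition 'there are at most 5 summands' is violated.

No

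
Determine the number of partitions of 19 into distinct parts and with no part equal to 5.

38

There are too many to list fully; the first 12 (by largest part) are:
19
1 + 18
2 + 17
3 + 16
1 + 2 + 16
4 + 15
1 + 3 + 15
1 + 4 + 14
2 + 3 + 14
6 + 13
2 + 4 + 13
1 + 2 + 3 + 13
…and 26 more, for 38 total.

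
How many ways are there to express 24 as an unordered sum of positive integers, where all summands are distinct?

A full systematic count gives 122.

122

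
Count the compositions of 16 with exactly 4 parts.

Equivalently, choose which 3 of the 15 gaps become plus signs: C(15,3) = 455.

455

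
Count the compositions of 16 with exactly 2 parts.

15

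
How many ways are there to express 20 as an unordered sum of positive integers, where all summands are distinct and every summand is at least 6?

5

They are:
20
14+6
13+7
12+8
11+9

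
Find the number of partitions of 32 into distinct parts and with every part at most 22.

357

There are 357 such partitions.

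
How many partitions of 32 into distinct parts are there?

390

Enumerating by decreasing first part gives 390 partitions in all.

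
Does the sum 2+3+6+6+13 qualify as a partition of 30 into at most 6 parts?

The parts sum to 30, and the condition 'there are at most 6 summands' holds.

Yes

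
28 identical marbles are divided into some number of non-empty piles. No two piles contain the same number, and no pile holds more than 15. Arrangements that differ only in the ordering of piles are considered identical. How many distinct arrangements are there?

152

Enumerating by decreasing first part gives 152 partitions in all.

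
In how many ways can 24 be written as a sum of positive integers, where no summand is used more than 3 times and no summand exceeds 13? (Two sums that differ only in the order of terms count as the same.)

617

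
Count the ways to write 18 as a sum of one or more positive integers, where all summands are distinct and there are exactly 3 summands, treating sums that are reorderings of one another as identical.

19

Enumerating:
15+2+1
14+3+1
13+4+1
13+3+2
12+5+1
12+4+2
11+6+1
11+5+2
11+4+3
10+7+1
10+6+2
10+5+3
9+8+1
9+7+2
9+6+3
9+5+4
8+7+3
8+6+4
7+6+5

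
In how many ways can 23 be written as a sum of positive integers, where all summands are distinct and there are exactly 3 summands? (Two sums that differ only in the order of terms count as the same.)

A partial list (first 12 by largest part):
20 + 2 + 1
19 + 3 + 1
18 + 4 + 1
18 + 3 + 2
17 + 5 + 1
17 + 4 + 2
16 + 6 + 1
16 + 5 + 2
16 + 4 + 3
15 + 7 + 1
15 + 6 + 2
15 + 5 + 3
…and 21 more, for 33 total.

33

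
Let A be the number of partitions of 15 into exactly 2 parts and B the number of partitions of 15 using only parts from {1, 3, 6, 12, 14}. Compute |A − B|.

8

Partitions of 15 into exactly 2 parts: 7.
Partitions of 15 using only parts from {1, 3, 6, 12, 14}: 15.
|7 − 15| = 8.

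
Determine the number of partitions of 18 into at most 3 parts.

37

A partial list (first 12 by largest part):
18
17,1
16,2
16,1,1
15,3
15,2,1
14,4
14,3,1
14,2,2
13,5
13,4,1
13,3,2
…and 25 more, for 37 total.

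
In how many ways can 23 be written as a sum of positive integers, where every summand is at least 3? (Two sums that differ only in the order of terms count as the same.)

88

Enumerating by decreasing first part gives 88 partitions in all.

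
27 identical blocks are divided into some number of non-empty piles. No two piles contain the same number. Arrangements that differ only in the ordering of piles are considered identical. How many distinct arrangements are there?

Counting exhaustively, 192 partitions satisfy the conditions.

192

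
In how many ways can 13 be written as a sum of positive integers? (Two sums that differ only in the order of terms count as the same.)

A full systematic count gives 101.

101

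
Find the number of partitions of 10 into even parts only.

Listing the qualifying partitions of 10:
10
8+2
6+4
6+2+2
4+4+2
4+2+2+2
2+2+2+2+2
Counting gives 7.

7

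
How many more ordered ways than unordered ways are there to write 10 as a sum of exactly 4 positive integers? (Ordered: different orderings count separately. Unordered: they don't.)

75

Ordered (compositions into 4 parts): C(9,3) = 84.
Partitions of 10 into exactly 4 parts: 9.
Difference: 84 − 9 = 75.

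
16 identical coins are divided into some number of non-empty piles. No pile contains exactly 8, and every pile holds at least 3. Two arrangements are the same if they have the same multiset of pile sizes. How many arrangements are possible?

Enumerating:
16
3+13
4+12
5+11
6+10
3+3+10
7+9
3+4+9
3+6+7
4+5+7
3+3+3+7
4+6+6
5+5+6
3+3+4+6
3+3+5+5
3+4+4+5
4+4+4+4
3+3+3+3+4

18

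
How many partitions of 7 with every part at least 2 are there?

They are:
7
5, 2
4, 3
3, 2, 2
Counting gives 4.

4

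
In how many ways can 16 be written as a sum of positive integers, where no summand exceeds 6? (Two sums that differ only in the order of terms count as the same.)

Direct enumeration gives 136 partitions.

136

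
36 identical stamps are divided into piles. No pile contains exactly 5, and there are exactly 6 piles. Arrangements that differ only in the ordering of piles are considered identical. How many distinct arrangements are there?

779

Enumerating by decreasing first part gives 779 partitions in all.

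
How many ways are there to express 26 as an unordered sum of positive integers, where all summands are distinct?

Enumerating by decreasing first part gives 165 partitions in all.

165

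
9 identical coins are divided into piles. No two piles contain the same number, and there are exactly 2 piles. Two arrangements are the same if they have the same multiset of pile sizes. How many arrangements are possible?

4

Listing the qualifying partitions of 9:
8, 1
7, 2
6, 3
5, 4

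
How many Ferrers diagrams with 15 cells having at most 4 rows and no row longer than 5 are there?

6

They are:
5,5,5
1,4,5,5
2,3,5,5
2,4,4,5
3,3,4,5
3,4,4,4
Counting gives 6.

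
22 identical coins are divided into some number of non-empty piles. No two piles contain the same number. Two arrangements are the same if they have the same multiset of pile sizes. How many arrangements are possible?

There are 89 such partitions.

89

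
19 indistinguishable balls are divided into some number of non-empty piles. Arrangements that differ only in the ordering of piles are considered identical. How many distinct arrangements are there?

Systematic enumeration (by largest part, then next-largest, …) yields 490.

490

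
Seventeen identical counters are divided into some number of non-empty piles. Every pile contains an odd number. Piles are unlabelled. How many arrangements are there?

38

A partial list (first 12 by largest part):
17
15, 1, 1
13, 3, 1
13, 1, 1, 1, 1
11, 5, 1
11, 3, 3
11, 3, 1, 1, 1
11, 1, 1, 1, 1, 1, 1
9, 7, 1
9, 5, 3
9, 5, 1, 1, 1
9, 3, 3, 1, 1
…and 26 more, for 38 total.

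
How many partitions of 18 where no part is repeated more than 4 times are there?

262

Direct enumeration gives 262 partitions.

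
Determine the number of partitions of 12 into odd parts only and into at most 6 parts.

They are:
1, 11
3, 9
1, 1, 1, 9
5, 7
1, 1, 3, 7
1, 1, 1, 1, 1, 7
1, 1, 5, 5
1, 3, 3, 5
1, 1, 1, 1, 3, 5
3, 3, 3, 3
1, 1, 1, 3, 3, 3
That's 11 in total.

11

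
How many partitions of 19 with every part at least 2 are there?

Enumerating by decreasing first part gives 105 partitions in all.

105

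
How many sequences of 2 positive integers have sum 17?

16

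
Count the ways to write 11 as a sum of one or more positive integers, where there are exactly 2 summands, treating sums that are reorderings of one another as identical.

5

The partitions of 11 that satisfy the conditions:
10,1
9,2
8,3
7,4
6,5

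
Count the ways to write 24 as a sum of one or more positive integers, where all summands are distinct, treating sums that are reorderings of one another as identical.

122

Counting exhaustively, 122 partitions satisfy the conditions.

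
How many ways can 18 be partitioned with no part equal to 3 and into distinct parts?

There are too many to list fully; the first 12 (by largest part) are:
18
1+17
2+16
1+2+15
4+14
5+13
1+4+13
6+12
1+5+12
2+4+12
7+11
1+6+11
…and 17 more, for 29 total.

29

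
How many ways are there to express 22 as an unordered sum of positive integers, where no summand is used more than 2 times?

Enumerating by decreasing first part gives 297 partitions in all.

297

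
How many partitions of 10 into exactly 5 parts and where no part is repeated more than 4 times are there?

6

The partitions of 10 that satisfy the conditions:
6,1,1,1,1
5,2,1,1,1
4,3,1,1,1
4,2,2,1,1
3,3,2,1,1
3,2,2,2,1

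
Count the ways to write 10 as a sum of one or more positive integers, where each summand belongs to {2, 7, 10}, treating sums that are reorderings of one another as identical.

2

The partitions of 10 that satisfy the conditions:
10
2 + 2 + 2 + 2 + 2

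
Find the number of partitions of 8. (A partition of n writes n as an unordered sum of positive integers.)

22

Enumerating:
8
7+1
6+2
6+1+1
5+3
5+2+1
5+1+1+1
4+4
4+3+1
4+2+2
4+2+1+1
4+1+1+1+1
3+3+2
3+3+1+1
3+2+2+1
3+2+1+1+1
3+1+1+1+1+1
2+2+2+2
2+2+2+1+1
2+2+1+1+1+1
2+1+1+1+1+1+1
1+1+1+1+1+1+1+1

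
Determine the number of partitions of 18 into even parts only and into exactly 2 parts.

4

Listing the qualifying partitions of 18:
16,2
14,4
12,6
10,8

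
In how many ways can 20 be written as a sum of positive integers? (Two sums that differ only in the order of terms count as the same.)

627

Direct enumeration gives 627 partitions.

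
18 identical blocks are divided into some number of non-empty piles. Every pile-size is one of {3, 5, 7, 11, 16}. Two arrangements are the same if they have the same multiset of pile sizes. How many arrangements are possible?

4

They are:
11 + 7
7 + 5 + 3 + 3
5 + 5 + 5 + 3
3 + 3 + 3 + 3 + 3 + 3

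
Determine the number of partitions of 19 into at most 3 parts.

40

A partial list (first 12 by largest part):
19
18,1
17,2
17,1,1
16,3
16,2,1
15,4
15,3,1
15,2,2
14,5
14,4,1
14,3,2
…and 28 more, for 40 total.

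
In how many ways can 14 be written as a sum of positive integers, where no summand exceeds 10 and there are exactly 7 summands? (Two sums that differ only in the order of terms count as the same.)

Listing the qualifying partitions of 14:
8, 1, 1, 1, 1, 1, 1
7, 2, 1, 1, 1, 1, 1
6, 3, 1, 1, 1, 1, 1
6, 2, 2, 1, 1, 1, 1
5, 4, 1, 1, 1, 1, 1
5, 3, 2, 1, 1, 1, 1
5, 2, 2, 2, 1, 1, 1
4, 4, 2, 1, 1, 1, 1
4, 3, 3, 1, 1, 1, 1
4, 3, 2, 2, 1, 1, 1
4, 2, 2, 2, 2, 1, 1
3, 3, 3, 2, 1, 1, 1
3, 3, 2, 2, 2, 1, 1
3, 2, 2, 2, 2, 2, 1
2, 2, 2, 2, 2, 2, 2
That's 15 in total.

15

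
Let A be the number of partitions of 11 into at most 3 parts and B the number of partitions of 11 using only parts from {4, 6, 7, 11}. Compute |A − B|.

14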